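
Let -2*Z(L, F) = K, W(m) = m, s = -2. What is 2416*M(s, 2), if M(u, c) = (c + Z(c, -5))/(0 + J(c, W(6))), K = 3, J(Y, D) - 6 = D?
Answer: 302/3 ≈ 100.67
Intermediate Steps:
J(Y, D) = 6 + D
Z(L, F) = -3/2 (Z(L, F) = -½*3 = -3/2)
M(u, c) = -⅛ + c/12 (M(u, c) = (c - 3/2)/(0 + (6 + 6)) = (-3/2 + c)/(0 + 12) = (-3/2 + c)/12 = (-3/2 + c)*(1/12) = -⅛ + c/12)
2416*M(s, 2) = 2416*(-⅛ + (1/12)*2) = 2416*(-⅛ + ⅙) = 2416*(1/24) = 302/3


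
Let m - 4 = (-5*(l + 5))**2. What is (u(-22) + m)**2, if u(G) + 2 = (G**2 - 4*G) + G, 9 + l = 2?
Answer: 425104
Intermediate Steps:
l = -7 (l = -9 + 2 = -7)
u(G) = -2 + G**2 - 3*G (u(G) = -2 + ((G**2 - 4*G) + G) = -2 + (G**2 - 3*G) = -2 + G**2 - 3*G)
m = 104 (m = 4 + (-5*(-7 + 5))**2 = 4 + (-5*(-2))**2 = 4 + 10**2 = 4 + 100 = 104)
(u(-22) + m)**2 = ((-2 + (-22)**2 - 3*(-22)) + 104)**2 = ((-2 + 484 + 66) + 104)**2 = (548 + 104)**2 = 652**2 = 425104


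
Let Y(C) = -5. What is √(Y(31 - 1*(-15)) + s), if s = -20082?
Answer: I*√20087 ≈ 141.73*I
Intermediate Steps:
√(Y(31 - 1*(-15)) + s) = √(-5 - 20082) = √(-20087) = I*√20087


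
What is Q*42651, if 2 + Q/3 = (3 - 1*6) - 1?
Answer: -767718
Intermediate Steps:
Q = -18 (Q = -6 + 3*((3 - 1*6) - 1) = -6 + 3*((3 - 6) - 1) = -6 + 3*(-3 - 1) = -6 + 3*(-4) = -6 - 12 = -18)
Q*42651 = -18*42651 = -767718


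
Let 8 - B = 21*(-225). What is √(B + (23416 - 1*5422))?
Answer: √22727 ≈ 150.75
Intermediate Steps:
B = 4733 (B = 8 - 21*(-225) = 8 - 1*(-4725) = 8 + 4725 = 4733)
√(B + (23416 - 1*5422)) = √(4733 + (23416 - 1*5422)) = √(4733 + (23416 - 5422)) = √(4733 + 17994) = √22727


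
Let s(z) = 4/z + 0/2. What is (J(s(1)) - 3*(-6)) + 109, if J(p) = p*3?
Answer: 139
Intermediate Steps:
s(z) = 4/z (s(z) = 4/z + 0*(½) = 4/z + 0 = 4/z)
J(p) = 3*p
(J(s(1)) - 3*(-6)) + 109 = (3*(4/1) - 3*(-6)) + 109 = (3*(4*1) + 18) + 109 = (3*4 + 18) + 109 = (12 + 18) + 109 = 30 + 109 = 139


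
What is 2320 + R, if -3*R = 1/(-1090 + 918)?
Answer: 1197121/516 ≈ 2320.0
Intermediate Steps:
R = 1/516 (R = -1/(3*(-1090 + 918)) = -1/3/(-172) = -1/3*(-1/172) = 1/516 ≈ 0.0019380)
2320 + R = 2320 + 1/516 = 1197121/516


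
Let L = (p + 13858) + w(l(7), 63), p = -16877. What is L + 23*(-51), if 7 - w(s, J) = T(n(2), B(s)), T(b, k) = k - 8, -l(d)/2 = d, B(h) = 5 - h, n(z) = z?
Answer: -4196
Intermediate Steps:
l(d) = -2*d
T(b, k) = -8 + k
w(s, J) = 10 + s (w(s, J) = 7 - (-8 + (5 - s)) = 7 - (-3 - s) = 7 + (3 + s) = 10 + s)
L = -3023 (L = (-16877 + 13858) + (10 - 2*7) = -3019 + (10 - 14) = -3019 - 4 = -3023)
L + 23*(-51) = -3023 + 23*(-51) = -3023 - 1173 = -4196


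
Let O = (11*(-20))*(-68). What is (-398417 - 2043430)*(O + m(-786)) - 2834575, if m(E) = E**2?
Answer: -1545096174907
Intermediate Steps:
O = 14960 (O = -220*(-68) = 14960)
(-398417 - 2043430)*(O + m(-786)) - 2834575 = (-398417 - 2043430)*(14960 + (-786)**2) - 2834575 = -2441847*(14960 + 617796) - 2834575 = -2441847*632756 - 2834575 = -1545093340332 - 2834575 = -1545096174907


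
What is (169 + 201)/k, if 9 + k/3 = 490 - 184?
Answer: 370/891 ≈ 0.41526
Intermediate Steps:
k = 891 (k = -27 + 3*(490 - 184) = -27 + 3*306 = -27 + 918 = 891)
(169 + 201)/k = (169 + 201)/891 = 370*(1/891) = 370/891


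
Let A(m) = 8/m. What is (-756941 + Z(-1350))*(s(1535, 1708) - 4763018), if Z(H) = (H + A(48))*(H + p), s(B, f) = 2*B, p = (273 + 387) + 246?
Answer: 750239204020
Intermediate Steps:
p = 906 (p = 660 + 246 = 906)
Z(H) = (906 + H)*(1/6 + H) (Z(H) = (H + 8/48)*(H + 906) = (H + 8*(1/48))*(906 + H) = (H + 1/6)*(906 + H) = (1/6 + H)*(906 + H) = (906 + H)*(1/6 + H))
(-756941 + Z(-1350))*(s(1535, 1708) - 4763018) = (-756941 + (151 + (-1350)**2 + (5437/6)*(-1350)))*(2*1535 - 4763018) = (-756941 + (151 + 1822500 - 1223325))*(3070 - 4763018) = (-756941 + 599326)*(-4759948) = -157615*(-4759948) = 750239204020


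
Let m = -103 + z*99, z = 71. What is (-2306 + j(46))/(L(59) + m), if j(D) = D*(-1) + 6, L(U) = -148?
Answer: -1173/3389 ≈ -0.34612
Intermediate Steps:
m = 6926 (m = -103 + 71*99 = -103 + 7029 = 6926)
j(D) = 6 - D (j(D) = -D + 6 = 6 - D)
(-2306 + j(46))/(L(59) + m) = (-2306 + (6 - 1*46))/(-148 + 6926) = (-2306 + (6 - 46))/6778 = (-2306 - 40)*(1/6778) = -2346*1/6778 = -1173/3389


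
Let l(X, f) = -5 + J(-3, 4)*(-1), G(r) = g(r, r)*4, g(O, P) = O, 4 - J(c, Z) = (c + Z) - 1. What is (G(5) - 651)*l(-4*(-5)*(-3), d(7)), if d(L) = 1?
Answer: 5679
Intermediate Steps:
J(c, Z) = 5 - Z - c (J(c, Z) = 4 - ((c + Z) - 1) = 4 - ((Z + c) - 1) = 4 - (-1 + Z + c) = 4 + (1 - Z - c) = 5 - Z - c)
G(r) = 4*r (G(r) = r*4 = 4*r)
l(X, f) = -9 (l(X, f) = -5 + (5 - 1*4 - 1*(-3))*(-1) = -5 + (5 - 4 + 3)*(-1) = -5 + 4*(-1) = -5 - 4 = -9)
(G(5) - 651)*l(-4*(-5)*(-3), d(7)) = (4*5 - 651)*(-9) = (20 - 651)*(-9) = -631*(-9) = 5679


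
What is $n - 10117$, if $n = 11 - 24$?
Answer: $-10130$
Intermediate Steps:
$n = -13$
$n - 10117 = -13 - 10117 = -10130$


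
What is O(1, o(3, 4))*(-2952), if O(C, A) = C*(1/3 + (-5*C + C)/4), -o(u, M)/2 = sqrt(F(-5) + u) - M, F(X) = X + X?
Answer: 1968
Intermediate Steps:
F(X) = 2*X
o(u, M) = -2*sqrt(-10 + u) + 2*M (o(u, M) = -2*(sqrt(2*(-5) + u) - M) = -2*(sqrt(-10 + u) - M) = -2*sqrt(-10 + u) + 2*M)
O(C, A) = C*(1/3 - C) (O(C, A) = C*(1*(1/3) - 4*C*(1/4)) = C*(1/3 - C))
O(1, o(3, 4))*(-2952) = (1*(1/3 - 1*1))*(-2952) = (1*(1/3 - 1))*(-2952) = (1*(-2/3))*(-2952) = -2/3*(-2952) = 1968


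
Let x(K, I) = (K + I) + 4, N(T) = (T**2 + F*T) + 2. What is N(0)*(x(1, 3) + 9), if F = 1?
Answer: 34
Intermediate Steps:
N(T) = 2 + T + T**2 (N(T) = (T**2 + 1*T) + 2 = (T**2 + T) + 2 = (T + T**2) + 2 = 2 + T + T**2)
x(K, I) = 4 + I + K (x(K, I) = (I + K) + 4 = 4 + I + K)
N(0)*(x(1, 3) + 9) = (2 + 0 + 0**2)*((4 + 3 + 1) + 9) = (2 + 0 + 0)*(8 + 9) = 2*17 = 34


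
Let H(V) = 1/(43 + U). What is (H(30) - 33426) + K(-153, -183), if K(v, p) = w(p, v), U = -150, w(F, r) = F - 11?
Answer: -3597341/107 ≈ -33620.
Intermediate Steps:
w(F, r) = -11 + F
K(v, p) = -11 + p
H(V) = -1/107 (H(V) = 1/(43 - 150) = 1/(-107) = -1/107)
(H(30) - 33426) + K(-153, -183) = (-1/107 - 33426) + (-11 - 183) = -3576583/107 - 194 = -3597341/107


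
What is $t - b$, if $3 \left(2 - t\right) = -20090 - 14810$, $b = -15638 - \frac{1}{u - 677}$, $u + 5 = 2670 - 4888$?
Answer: $\frac{237277997}{8700} \approx 27273.0$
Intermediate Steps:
$u = -2223$ ($u = -5 + \left(2670 - 4888\right) = -5 - 2218 = -2223$)
$b = - \frac{45350199}{2900}$ ($b = -15638 - \frac{1}{-2223 - 677} = -15638 - \frac{1}{-2900} = -15638 - - \frac{1}{2900} = -15638 + \frac{1}{2900} = - \frac{45350199}{2900} \approx -15638.0$)
$t = \frac{34906}{3}$ ($t = 2 - \frac{-20090 - 14810}{3} = 2 - - \frac{34900}{3} = 2 + \frac{34900}{3} = \frac{34906}{3} \approx 11635.0$)
$t - b = \frac{34906}{3} - - \frac{45350199}{2900} = \frac{34906}{3} + \frac{45350199}{2900} = \frac{237277997}{8700}$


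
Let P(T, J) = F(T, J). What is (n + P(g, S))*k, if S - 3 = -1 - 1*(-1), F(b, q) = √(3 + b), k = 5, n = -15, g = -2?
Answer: -70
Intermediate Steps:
S = 3 (S = 3 + (-1 - 1*(-1)) = 3 + (-1 + 1) = 3 + 0 = 3)
P(T, J) = √(3 + T)
(n + P(g, S))*k = (-15 + √(3 - 2))*5 = (-15 + √1)*5 = (-15 + 1)*5 = -14*5 = -70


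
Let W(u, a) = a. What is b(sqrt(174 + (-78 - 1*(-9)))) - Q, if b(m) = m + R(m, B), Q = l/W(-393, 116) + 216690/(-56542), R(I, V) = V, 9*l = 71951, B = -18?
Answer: -2452283173/29514924 + sqrt(105) ≈ -72.839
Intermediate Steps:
l = 71951/9 (l = (1/9)*71951 = 71951/9 ≈ 7994.6)
Q = 1921014541/29514924 (Q = (71951/9)/116 + 216690/(-56542) = (71951/9)*(1/116) + 216690*(-1/56542) = 71951/1044 - 108345/28271 = 1921014541/29514924 ≈ 65.086)
b(m) = -18 + m (b(m) = m - 18 = -18 + m)
b(sqrt(174 + (-78 - 1*(-9)))) - Q = (-18 + sqrt(174 + (-78 - 1*(-9)))) - 1*1921014541/29514924 = (-18 + sqrt(174 + (-78 + 9))) - 1921014541/29514924 = (-18 + sqrt(174 - 69)) - 1921014541/29514924 = (-18 + sqrt(105)) - 1921014541/29514924 = -2452283173/29514924 + sqrt(105)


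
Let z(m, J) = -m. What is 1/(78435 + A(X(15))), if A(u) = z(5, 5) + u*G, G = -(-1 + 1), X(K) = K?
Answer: 1/78430 ≈ 1.2750e-5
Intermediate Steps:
G = 0 (G = -1*0 = 0)
A(u) = -5 (A(u) = -1*5 + u*0 = -5 + 0 = -5)
1/(78435 + A(X(15))) = 1/(78435 - 5) = 1/78430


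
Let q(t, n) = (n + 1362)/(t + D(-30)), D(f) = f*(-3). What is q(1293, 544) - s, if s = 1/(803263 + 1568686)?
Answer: 4520933411/3280405467 ≈ 1.3782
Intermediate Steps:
D(f) = -3*f
s = 1/2371949 ≈ 4.2159e-7
q(t, n) = (1362 + n)/(90 + t) (q(t, n) = (n + 1362)/(t - 3*(-30)) = (1362 + n)/(t + 90) = (1362 + n)/(90 + t))
q(1293, 544) - s = (1362 + 544)/(90 + 1293) - 1*1/2371949 = 1906/1383 - 1/2371949 = 4520933411/3280405467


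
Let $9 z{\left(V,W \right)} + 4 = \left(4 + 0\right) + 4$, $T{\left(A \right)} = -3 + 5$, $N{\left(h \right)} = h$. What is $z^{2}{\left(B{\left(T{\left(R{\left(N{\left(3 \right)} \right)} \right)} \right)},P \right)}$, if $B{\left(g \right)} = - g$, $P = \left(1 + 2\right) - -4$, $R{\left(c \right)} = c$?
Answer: $\frac{16}{81} \approx 0.19753$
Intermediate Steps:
$T{\left(A \right)} = 2$
$P = 7$ ($P = 3 + 4 = 7$)
$z{\left(V,W \right)} = \frac{4}{9}$ ($z{\left(V,W \right)} = - \frac{4}{9} + \frac{\left(4 + 0\right) + 4}{9} = - \frac{4}{9} + \frac{4 + 4}{9} = - \frac{4}{9} + \frac{1}{9} \cdot 8 = - \frac{4}{9} + \frac{8}{9} = \frac{4}{9}$)
$z^{2}{\left(B{\left(T{\left(R{\left(N{\left(3 \right)} \right)} \right)} \right)},P \right)} = \left(\frac{4}{9}\right)^{2} = \frac{16}{81}$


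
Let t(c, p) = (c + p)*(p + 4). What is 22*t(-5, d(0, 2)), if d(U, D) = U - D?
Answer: -308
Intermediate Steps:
t(c, p) = (4 + p)*(c + p) (t(c, p) = (c + p)*(4 + p) = (4 + p)*(c + p))
22*t(-5, d(0, 2)) = 22*((0 - 1*2)² + 4*(-5) + 4*(0 - 1*2) - 5*(0 - 1*2)) = 22*((0 - 2)² - 20 + 4*(0 - 2) - 5*(0 - 2)) = 22*((-2)² - 20 + 4*(-2) - 5*(-2)) = 22*(4 - 20 - 8 + 10) = 22*(-14) = -308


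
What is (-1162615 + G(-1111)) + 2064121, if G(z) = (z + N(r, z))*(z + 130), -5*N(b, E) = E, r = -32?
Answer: 8867094/5 ≈ 1.7734e+6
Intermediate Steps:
N(b, E) = -E/5
G(z) = 4*z*(130 + z)/5 (G(z) = (z - z/5)*(z + 130) = (4*z/5)*(130 + z) = 4*z*(130 + z)/5)
(-1162615 + G(-1111)) + 2064121 = (-1162615 + (⅘)*(-1111)*(130 - 1111)) + 2064121 = (-1162615 + (⅘)*(-1111)*(-981)) + 2064121 = (-1162615 + 4359564/5) + 2064121 = -1453511/5 + 2064121 = 8867094/5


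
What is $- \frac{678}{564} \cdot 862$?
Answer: $- \frac{48703}{47} \approx -1036.2$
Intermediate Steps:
$- \frac{678}{564} \cdot 862 = \left(-678\right) \frac{1}{564} \cdot 862 = \left(- \frac{113}{94}\right) 862 = - \frac{48703}{47}$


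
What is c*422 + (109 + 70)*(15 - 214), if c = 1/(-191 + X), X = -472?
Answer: -23617145/663 ≈ -35622.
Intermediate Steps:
c = -1/663 (c = 1/(-191 - 472) = 1/(-663) = -1/663 ≈ -0.0015083)
c*422 + (109 + 70)*(15 - 214) = -1/663*422 + (109 + 70)*(15 - 214) = -422/663 + 179*(-199) = -422/663 - 35621 = -23617145/663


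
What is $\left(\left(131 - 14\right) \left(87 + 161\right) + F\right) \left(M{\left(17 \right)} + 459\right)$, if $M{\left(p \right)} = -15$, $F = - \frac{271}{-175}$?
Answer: $\frac{2254663524}{175} \approx 1.2884 \cdot 10^{7}$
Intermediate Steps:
$F = \frac{271}{175}$ ($F = \left(-271\right) \left(- \frac{1}{175}\right) = \frac{271}{175} \approx 1.5486$)
$\left(\left(131 - 14\right) \left(87 + 161\right) + F\right) \left(M{\left(17 \right)} + 459\right) = \left(\left(131 - 14\right) \left(87 + 161\right) + \frac{271}{175}\right) \left(-15 + 459\right) = \left(117 \cdot 248 + \frac{271}{175}\right) 444 = \left(29016 + \frac{271}{175}\right) 444 = \frac{5078071}{175} \cdot 444 = \frac{2254663524}{175}$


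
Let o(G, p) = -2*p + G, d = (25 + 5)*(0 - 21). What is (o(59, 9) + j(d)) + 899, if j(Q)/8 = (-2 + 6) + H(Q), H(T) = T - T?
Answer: 972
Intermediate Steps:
H(T) = 0
d = -630 (d = 30*(-21) = -630)
o(G, p) = G - 2*p
j(Q) = 32 (j(Q) = 8*((-2 + 6) + 0) = 8*(4 + 0) = 8*4 = 32)
(o(59, 9) + j(d)) + 899 = ((59 - 2*9) + 32) + 899 = ((59 - 18) + 32) + 899 = (41 + 32) + 899 = 73 + 899 = 972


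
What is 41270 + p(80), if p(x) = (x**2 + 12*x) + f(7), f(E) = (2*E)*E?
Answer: 48728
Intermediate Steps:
f(E) = 2*E**2
p(x) = 98 + x**2 + 12*x (p(x) = (x**2 + 12*x) + 2*7**2 = (x**2 + 12*x) + 2*49 = (x**2 + 12*x) + 98 = 98 + x**2 + 12*x)
41270 + p(80) = 41270 + (98 + 80**2 + 12*80) = 41270 + (98 + 6400 + 960) = 41270 + 7458 = 48728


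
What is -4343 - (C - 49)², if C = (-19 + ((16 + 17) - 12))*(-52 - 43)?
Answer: -61464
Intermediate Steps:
C = -190 (C = (-19 + (33 - 12))*(-95) = (-19 + 21)*(-95) = 2*(-95) = -190)
-4343 - (C - 49)² = -4343 - (-190 - 49)² = -4343 - 1*(-239)² = -4343 - 1*57121 = -4343 - 57121 = -61464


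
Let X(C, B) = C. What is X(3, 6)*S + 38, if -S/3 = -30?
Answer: 308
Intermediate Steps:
S = 90 (S = -3*(-30) = 90)
X(3, 6)*S + 38 = 3*90 + 38 = 270 + 38 = 308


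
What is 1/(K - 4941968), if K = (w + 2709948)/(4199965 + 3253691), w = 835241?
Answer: -7453656/36835725889819 ≈ -2.0235e-7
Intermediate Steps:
K = 3545189/7453656 (K = (835241 + 2709948)/(4199965 + 3253691) = 3545189/7453656 ≈ 0.47563)
1/(K - 4941968) = 1/(3545189/7453656 - 4941968) = 1/(-36835725889819/7453656) = -7453656/36835725889819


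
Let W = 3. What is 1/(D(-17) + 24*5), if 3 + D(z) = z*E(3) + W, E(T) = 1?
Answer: 1/103 ≈ 0.0097087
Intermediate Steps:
D(z) = z (D(z) = -3 + (z*1 + 3) = -3 + (z + 3) = -3 + (3 + z) = z)
1/(D(-17) + 24*5) = 1/(-17 + 24*5) = 1/(-17 + 120) = 1/103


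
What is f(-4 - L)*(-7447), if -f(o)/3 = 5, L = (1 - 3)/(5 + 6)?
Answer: 111705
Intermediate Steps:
L = -2/11 ≈ -0.18182
f(o) = -15 (f(o) = -3*5 = -15)
f(-4 - L)*(-7447) = -15*(-7447) = 111705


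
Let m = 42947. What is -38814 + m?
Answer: 4133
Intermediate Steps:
-38814 + m = -38814 + 42947 = 4133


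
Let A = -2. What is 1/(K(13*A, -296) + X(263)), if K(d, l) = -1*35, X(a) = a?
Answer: 1/228 ≈ 0.0043860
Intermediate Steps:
K(d, l) = -35
1/(K(13*A, -296) + X(263)) = 1/(-35 + 263) = 1/228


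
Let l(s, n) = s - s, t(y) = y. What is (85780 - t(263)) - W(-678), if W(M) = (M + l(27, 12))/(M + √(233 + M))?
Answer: 39348392009/460129 - 678*I*√445/460129 ≈ 85516.0 - 0.031084*I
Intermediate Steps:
l(s, n) = 0
W(M) = M/(M + √(233 + M)) (W(M) = (M + 0)/(M + √(233 + M)) = M/(M + √(233 + M)))
(85780 - t(263)) - W(-678) = (85780 - 1*263) - (-678)/(-678 + √(233 - 678)) = (85780 - 263) - (-678)/(-678 + √(-445)) = 85517 - (-678)/(-678 + I*√445) = 85517 + 678/(-678 + I*√445)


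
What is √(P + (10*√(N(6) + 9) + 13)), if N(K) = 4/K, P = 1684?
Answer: √(15273 + 30*√87)/3 ≈ 41.570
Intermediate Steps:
√(P + (10*√(N(6) + 9) + 13)) = √(1684 + (10*√(4/6 + 9) + 13)) = √(1684 + (10*√(4*(⅙) + 9) + 13)) = √(1684 + (10*√(⅔ + 9) + 13)) = √(1684 + (10*√(29/3) + 13)) = √(1684 + (10*(√87/3) + 13)) = √(1684 + (10*√87/3 + 13)) = √(1684 + (13 + 10*√87/3)) = √(1697 + 10*√87/3)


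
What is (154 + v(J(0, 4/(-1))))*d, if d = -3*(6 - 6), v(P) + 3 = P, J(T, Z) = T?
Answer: 0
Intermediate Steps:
v(P) = -3 + P
d = 0 (d = -3*0 = 0)
(154 + v(J(0, 4/(-1))))*d = (154 + (-3 + 0))*0 = (154 - 3)*0 = 151*0 = 0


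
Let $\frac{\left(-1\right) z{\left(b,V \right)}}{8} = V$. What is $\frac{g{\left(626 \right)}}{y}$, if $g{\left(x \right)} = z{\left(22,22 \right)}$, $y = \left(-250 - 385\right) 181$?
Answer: $\frac{176}{114935} \approx 0.0015313$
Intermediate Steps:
$z{\left(b,V \right)} = - 8 V$
$y = -114935$ ($y = \left(-635\right) 181 = -114935$)
$g{\left(x \right)} = -176$ ($g{\left(x \right)} = \left(-8\right) 22 = -176$)
$\frac{g{\left(626 \right)}}{y} = - \frac{176}{-114935} = \left(-176\right) \left(- \frac{1}{114935}\right) = \frac{176}{114935}$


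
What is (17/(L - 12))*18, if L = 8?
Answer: -153/2 ≈ -76.500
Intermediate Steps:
(17/(L - 12))*18 = (17/(8 - 12))*18 = (17/(-4))*18 = (17*(-1/4))*18 = -17/4*18 = -153/2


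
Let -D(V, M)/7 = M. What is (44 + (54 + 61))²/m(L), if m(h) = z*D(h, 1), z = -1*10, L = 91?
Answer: 25281/70 ≈ 361.16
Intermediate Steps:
D(V, M) = -7*M
z = -10
m(h) = 70 (m(h) = -(-70) = -10*(-7) = 70)
(44 + (54 + 61))²/m(L) = (44 + (54 + 61))²/70 = (44 + 115)²*(1/70) = 159²*(1/70) = 25281*(1/70) = 25281/70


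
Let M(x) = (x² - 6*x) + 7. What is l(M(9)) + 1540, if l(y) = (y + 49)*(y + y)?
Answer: 7184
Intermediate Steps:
M(x) = 7 + x² - 6*x
l(y) = 2*y*(49 + y) (l(y) = (49 + y)*(2*y) = 2*y*(49 + y))
l(M(9)) + 1540 = 2*(7 + 9² - 6*9)*(49 + (7 + 9² - 6*9)) + 1540 = 2*(7 + 81 - 54)*(49 + (7 + 81 - 54)) + 1540 = 2*34*(49 + 34) + 1540 = 2*34*83 + 1540 = 5644 + 1540 = 7184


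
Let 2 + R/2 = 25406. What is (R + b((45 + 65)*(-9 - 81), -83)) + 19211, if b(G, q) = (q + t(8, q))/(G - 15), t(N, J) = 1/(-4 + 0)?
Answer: 925651291/13220 ≈ 70019.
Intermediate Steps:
t(N, J) = -1/4 (t(N, J) = 1/(-4) = -1/4)
b(G, q) = (-1/4 + q)/(-15 + G) (b(G, q) = (q - 1/4)/(G - 15) = (-1/4 + q)/(-15 + G))
R = 50808 (R = -4 + 2*25406 = -4 + 50812 = 50808)
(R + b((45 + 65)*(-9 - 81), -83)) + 19211 = (50808 + (-1/4 - 83)/(-15 + (45 + 65)*(-9 - 81))) + 19211 = (50808 - 333/4/(-15 + 110*(-90))) + 19211 = (50808 - 333/4/(-15 - 9900)) + 19211 = (50808 - 333/4/(-9915)) + 19211 = (50808 - 1/9915*(-333/4)) + 19211 = (50808 + 111/13220) + 19211 = 671681871/13220 + 19211 = 925651291/13220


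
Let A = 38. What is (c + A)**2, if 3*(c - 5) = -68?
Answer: 3721/9 ≈ 413.44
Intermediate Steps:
c = -53/3 (c = 5 + (1/3)*(-68) = 5 - 68/3 = -53/3 ≈ -17.667)
(c + A)**2 = (-53/3 + 38)**2 = (61/3)**2 = 3721/9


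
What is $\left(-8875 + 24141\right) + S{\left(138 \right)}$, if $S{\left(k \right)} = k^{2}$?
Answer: $34310$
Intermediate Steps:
$\left(-8875 + 24141\right) + S{\left(138 \right)} = \left(-8875 + 24141\right) + 138^{2} = 15266 + 19044 = 34310$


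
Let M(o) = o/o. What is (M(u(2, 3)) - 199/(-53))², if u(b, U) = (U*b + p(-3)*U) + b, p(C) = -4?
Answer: 63504/2809 ≈ 22.607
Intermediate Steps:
u(b, U) = b - 4*U + U*b (u(b, U) = (U*b - 4*U) + b = (-4*U + U*b) + b = b - 4*U + U*b)
M(o) = 1
(M(u(2, 3)) - 199/(-53))² = (1 - 199/(-53))² = (1 - 199*(-1/53))² = (1 + 199/53)² = (252/53)² = 63504/2809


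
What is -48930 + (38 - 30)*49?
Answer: -48538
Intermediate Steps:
-48930 + (38 - 30)*49 = -48930 + 8*49 = -48930 + 392 = -48538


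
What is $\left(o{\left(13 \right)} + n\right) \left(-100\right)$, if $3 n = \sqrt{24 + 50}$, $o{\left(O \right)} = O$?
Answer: $-1300 - \frac{100 \sqrt{74}}{3} \approx -1586.7$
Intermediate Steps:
$n = \frac{\sqrt{74}}{3}$ ($n = \frac{\sqrt{24 + 50}}{3} = \frac{\sqrt{74}}{3} \approx 2.8674$)
$\left(o{\left(13 \right)} + n\right) \left(-100\right) = \left(13 + \frac{\sqrt{74}}{3}\right) \left(-100\right) = -1300 - \frac{100 \sqrt{74}}{3}$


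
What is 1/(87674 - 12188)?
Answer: 1/75486 ≈ 1.3247e-5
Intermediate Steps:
1/(87674 - 12188) = 1/75486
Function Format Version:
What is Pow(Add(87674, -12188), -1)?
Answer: Rational(1, 75486) ≈ 1.3247e-5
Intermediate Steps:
Pow(Add(87674, -12188), -1) = Pow(75486, -1) = Rational(1, 75486)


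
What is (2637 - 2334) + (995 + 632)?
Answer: 1930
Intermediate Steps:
(2637 - 2334) + (995 + 632) = 303 + 1627 = 1930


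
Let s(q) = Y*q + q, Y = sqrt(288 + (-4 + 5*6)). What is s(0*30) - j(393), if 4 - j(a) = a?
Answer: 389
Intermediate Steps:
j(a) = 4 - a
Y = sqrt(314) (Y = sqrt(288 + (-4 + 30)) = sqrt(288 + 26) = sqrt(314) ≈ 17.720)
s(q) = q + q*sqrt(314) (s(q) = sqrt(314)*q + q = q*sqrt(314) + q = q + q*sqrt(314))
s(0*30) - j(393) = (0*30)*(1 + sqrt(314)) - (4 - 1*393) = 0*(1 + sqrt(314)) - (4 - 393) = 0 - 1*(-389) = 0 + 389 = 389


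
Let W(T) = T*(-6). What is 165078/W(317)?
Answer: -27513/317 ≈ -86.792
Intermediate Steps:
W(T) = -6*T
165078/W(317) = 165078/((-6*317)) = 165078/(-1902) = 165078*(-1/1902) = -27513/317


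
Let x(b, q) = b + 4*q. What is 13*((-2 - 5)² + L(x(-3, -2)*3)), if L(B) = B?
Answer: 208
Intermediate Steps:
13*((-2 - 5)² + L(x(-3, -2)*3)) = 13*((-2 - 5)² + (-3 + 4*(-2))*3) = 13*((-7)² + (-3 - 8)*3) = 13*(49 - 11*3) = 13*(49 - 33) = 13*16 = 208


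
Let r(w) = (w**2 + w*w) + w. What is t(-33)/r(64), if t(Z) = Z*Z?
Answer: 363/2752 ≈ 0.13190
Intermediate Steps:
t(Z) = Z**2
r(w) = w + 2*w**2 (r(w) = (w**2 + w**2) + w = 2*w**2 + w = w + 2*w**2)
t(-33)/r(64) = (-33)**2/((64*(1 + 2*64))) = 1089/((64*(1 + 128))) = 1089/((64*129)) = 1089/8256 = 1089*(1/8256) = 363/2752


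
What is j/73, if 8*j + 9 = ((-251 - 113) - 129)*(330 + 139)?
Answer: -115613/292 ≈ -395.94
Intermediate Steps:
j = -115613/4 (j = -9/8 + (((-251 - 113) - 129)*(330 + 139))/8 = -9/8 + ((-364 - 129)*469)/8 = -9/8 + (-493*469)/8 = -9/8 + (⅛)*(-231217) = -9/8 - 231217/8 = -115613/4 ≈ -28903.)
j/73 = -115613/4/73 = -115613/4*1/73 = -115613/292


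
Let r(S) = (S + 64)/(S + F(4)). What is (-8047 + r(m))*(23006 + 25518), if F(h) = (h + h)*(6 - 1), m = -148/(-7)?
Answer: -41773341120/107 ≈ -3.9041e+8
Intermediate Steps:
m = 148/7 (m = -148*(-⅐) = 148/7 ≈ 21.143)
F(h) = 10*h (F(h) = (2*h)*5 = 10*h)
r(S) = (64 + S)/(40 + S) (r(S) = (S + 64)/(S + 10*4) = (64 + S)/(S + 40) = (64 + S)/(40 + S))
(-8047 + r(m))*(23006 + 25518) = (-8047 + (64 + 148/7)/(40 + 148/7))*(23006 + 25518) = (-8047 + (596/7)/(428/7))*48524 = (-8047 + (7/428)*(596/7))*48524 = (-8047 + 149/107)*48524 = -860880/107*48524 = -41773341120/107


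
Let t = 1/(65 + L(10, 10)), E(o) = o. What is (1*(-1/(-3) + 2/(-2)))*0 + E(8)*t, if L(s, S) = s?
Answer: 8/75 ≈ 0.10667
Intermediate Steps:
t = 1/75 (t = 1/(65 + 10) = 1/75 ≈ 0.013333)
(1*(-1/(-3) + 2/(-2)))*0 + E(8)*t = (1*(-1/(-3) + 2/(-2)))*0 + 8*(1/75) = (1*(-1*(-⅓) + 2*(-½)))*0 + 8/75 = (1*(⅓ - 1))*0 + 8/75 = (1*(-⅔))*0 + 8/75 = -⅔*0 + 8/75 = 0 + 8/75 = 8/75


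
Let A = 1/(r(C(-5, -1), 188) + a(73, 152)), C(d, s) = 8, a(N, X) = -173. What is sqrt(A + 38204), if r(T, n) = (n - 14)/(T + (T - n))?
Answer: sqrt(8555831312910)/14965 ≈ 195.46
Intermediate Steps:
r(T, n) = (-14 + n)/(-n + 2*T)
A = -86/14965 (A = 1/((-14 + 188)/(-1*188 + 2*8) - 173) = 1/(174/(-188 + 16) - 173) = 1/(174/(-172) - 173) = 1/(-1/172*174 - 173) = 1/(-87/86 - 173) = 1/(-14965/86) = -86/14965 ≈ -0.0057467)
sqrt(A + 38204) = sqrt(-86/14965 + 38204) = sqrt(571722774/14965) = sqrt(8555831312910)/14965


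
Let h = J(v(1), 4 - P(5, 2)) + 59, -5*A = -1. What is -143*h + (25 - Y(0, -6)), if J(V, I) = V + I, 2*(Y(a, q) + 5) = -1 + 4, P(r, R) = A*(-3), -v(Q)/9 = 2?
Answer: -64923/10 ≈ -6492.3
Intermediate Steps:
A = ⅕ (A = -⅕*(-1) = ⅕ ≈ 0.20000)
v(Q) = -18 (v(Q) = -9*2 = -18)
P(r, R) = -⅗ (P(r, R) = (⅕)*(-3) = -⅗)
Y(a, q) = -7/2 (Y(a, q) = -5 + (-1 + 4)/2 = -5 + (½)*3 = -5 + 3/2 = -7/2)
J(V, I) = I + V
h = 228/5 (h = ((4 - 1*(-⅗)) - 18) + 59 = ((4 + ⅗) - 18) + 59 = (23/5 - 18) + 59 = -67/5 + 59 = 228/5 ≈ 45.600)
-143*h + (25 - Y(0, -6)) = -143*228/5 + (25 - 1*(-7/2)) = -32604/5 + (25 + 7/2) = -32604/5 + 57/2 = -64923/10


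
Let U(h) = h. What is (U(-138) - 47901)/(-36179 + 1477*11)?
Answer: 16013/6644 ≈ 2.4101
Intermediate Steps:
(U(-138) - 47901)/(-36179 + 1477*11) = (-138 - 47901)/(-36179 + 1477*11) = -48039/(-36179 + 16247) = -48039/(-19932) = -48039*(-1/19932) = 16013/6644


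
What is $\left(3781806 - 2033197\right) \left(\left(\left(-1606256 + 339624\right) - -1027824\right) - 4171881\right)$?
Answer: $-7712570481601$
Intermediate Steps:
$\left(3781806 - 2033197\right) \left(\left(\left(-1606256 + 339624\right) - -1027824\right) - 4171881\right) = 1748609 \left(\left(-1266632 + 1027824\right) - 4171881\right) = 1748609 \left(-238808 - 4171881\right) = 1748609 \left(-4410689\right) = -7712570481601$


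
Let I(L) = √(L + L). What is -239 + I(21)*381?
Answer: -239 + 381*√42 ≈ 2230.2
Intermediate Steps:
I(L) = √2*√L (I(L) = √(2*L) = √2*√L)
-239 + I(21)*381 = -239 + (√2*√21)*381 = -239 + √42*381 = -239 + 381*√42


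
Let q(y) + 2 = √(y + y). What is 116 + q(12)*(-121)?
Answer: 358 - 242*√6 ≈ -234.78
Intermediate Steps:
q(y) = -2 + √2*√y (q(y) = -2 + √(y + y) = -2 + √(2*y) = -2 + √2*√y)
116 + q(12)*(-121) = 116 + (-2 + √2*√12)*(-121) = 116 + (-2 + √2*(2*√3))*(-121) = 116 + (-2 + 2*√6)*(-121) = 116 + (242 - 242*√6) = 358 - 242*√6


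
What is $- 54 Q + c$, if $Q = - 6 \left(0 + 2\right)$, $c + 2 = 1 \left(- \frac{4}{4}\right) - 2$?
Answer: $643$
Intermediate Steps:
$c = -5$ ($c = -2 - \left(2 - - \frac{4}{4}\right) = -2 - \left(2 - \left(-4\right) \frac{1}{4}\right) = -2 + \left(1 \left(-1\right) - 2\right) = -2 - 3 = -5$)
$Q = -12$ ($Q = \left(-6\right) 2 = -12$)
$- 54 Q + c = \left(-54\right) \left(-12\right) - 5 = 648 - 5 = 643$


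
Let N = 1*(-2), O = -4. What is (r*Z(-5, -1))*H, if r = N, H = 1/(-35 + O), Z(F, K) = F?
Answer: -10/39 ≈ -0.25641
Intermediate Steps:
N = -2
H = -1/39 (H = 1/(-35 - 4) = 1/(-39) = -1/39 ≈ -0.025641)
r = -2
(r*Z(-5, -1))*H = -2*(-5)*(-1/39) = 10*(-1/39) = -10/39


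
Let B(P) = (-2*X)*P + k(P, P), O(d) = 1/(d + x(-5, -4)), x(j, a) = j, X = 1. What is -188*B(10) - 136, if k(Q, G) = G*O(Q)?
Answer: 3248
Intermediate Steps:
O(d) = 1/(-5 + d) (O(d) = 1/(d - 5) = 1/(-5 + d))
k(Q, G) = G/(-5 + Q)
B(P) = -2*P + P/(-5 + P) (B(P) = (-2*1)*P + P/(-5 + P) = -2*P + P/(-5 + P))
-188*B(10) - 136 = -1880*(11 - 2*10)/(-5 + 10) - 136 = -1880*(11 - 20)/5 - 136 = -1880*(-9)/5 - 136 = -188*(-18) - 136 = 3384 - 136 = 3248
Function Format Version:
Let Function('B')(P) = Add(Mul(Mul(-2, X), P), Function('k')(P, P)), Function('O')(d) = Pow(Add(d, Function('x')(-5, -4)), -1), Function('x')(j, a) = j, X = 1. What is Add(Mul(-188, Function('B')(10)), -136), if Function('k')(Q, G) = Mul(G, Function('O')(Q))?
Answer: 3248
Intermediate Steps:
Function('O')(d) = Pow(Add(-5, d), -1) (Function('O')(d) = Pow(Add(d, -5), -1) = Pow(Add(-5, d), -1))
Function('k')(Q, G) = Mul(G, Pow(Add(-5, Q), -1))
Function('B')(P) = Add(Mul(-2, P), Mul(P, Pow(Add(-5, P), -1))) (Function('B')(P) = Add(Mul(Mul(-2, 1), P), Mul(P, Pow(Add(-5, P), -1))) = Add(Mul(-2, P), Mul(P, Pow(Add(-5, P), -1))))
Add(Mul(-188, Function('B')(10)), -136) = Add(Mul(-188, Mul(10, Pow(Add(-5, 10), -1), Add(11, Mul(-2, 10)))), -136) = Add(Mul(-188, Mul(10, Pow(5, -1), Add(11, -20))), -136) = Add(Mul(-188, Mul(10, Rational(1, 5), -9)), -136) = Add(Mul(-188, -18), -136) = Add(3384, -136) = 3248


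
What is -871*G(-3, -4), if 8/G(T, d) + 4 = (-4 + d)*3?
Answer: 1742/7 ≈ 248.86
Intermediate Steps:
G(T, d) = 8/(-16 + 3*d) (G(T, d) = 8/(-4 + (-4 + d)*3) = 8/(-4 + (-12 + 3*d)) = 8/(-16 + 3*d))
-871*G(-3, -4) = -6968/(-16 + 3*(-4)) = -6968/(-16 - 12) = -6968/(-28) = -6968*(-1)/28 = -871*(-2/7) = 1742/7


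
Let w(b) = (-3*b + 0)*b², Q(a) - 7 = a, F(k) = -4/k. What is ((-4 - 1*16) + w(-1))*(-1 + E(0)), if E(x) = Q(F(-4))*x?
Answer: 17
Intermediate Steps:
Q(a) = 7 + a
E(x) = 8*x (E(x) = (7 - 4/(-4))*x = (7 - 4*(-¼))*x = (7 + 1)*x = 8*x)
w(b) = -3*b³ (w(b) = (-3*b)*b² = -3*b³)
((-4 - 1*16) + w(-1))*(-1 + E(0)) = ((-4 - 1*16) - 3*(-1)³)*(-1 + 8*0) = ((-4 - 16) - 3*(-1))*(-1 + 0) = (-20 + 3)*(-1) = -17*(-1) = 17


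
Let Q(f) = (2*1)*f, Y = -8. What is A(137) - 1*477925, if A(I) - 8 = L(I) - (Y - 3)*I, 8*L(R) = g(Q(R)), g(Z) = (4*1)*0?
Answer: -476410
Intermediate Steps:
Q(f) = 2*f
g(Z) = 0 (g(Z) = 4*0 = 0)
L(R) = 0 (L(R) = (⅛)*0 = 0)
A(I) = 8 + 11*I (A(I) = 8 + (0 - (-8 - 3)*I) = 8 + (0 - (-11)*I) = 8 + (0 + 11*I) = 8 + 11*I)
A(137) - 1*477925 = (8 + 11*137) - 1*477925 = (8 + 1507) - 477925 = 1515 - 477925 = -476410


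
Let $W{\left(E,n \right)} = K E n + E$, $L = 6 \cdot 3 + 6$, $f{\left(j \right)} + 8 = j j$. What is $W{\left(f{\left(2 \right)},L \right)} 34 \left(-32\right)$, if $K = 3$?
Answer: $317696$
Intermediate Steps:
$f{\left(j \right)} = -8 + j^{2}$ ($f{\left(j \right)} = -8 + j j = -8 + j^{2}$)
$L = 24$ ($L = 18 + 6 = 24$)
$W{\left(E,n \right)} = E + 3 E n$ ($W{\left(E,n \right)} = 3 E n + E = E + 3 E n$)
$W{\left(f{\left(2 \right)},L \right)} 34 \left(-32\right) = \left(-8 + 2^{2}\right) \left(1 + 3 \cdot 24\right) 34 \left(-32\right) = \left(-8 + 4\right) \left(1 + 72\right) 34 \left(-32\right) = \left(-4\right) 73 \cdot 34 \left(-32\right) = \left(-292\right) 34 \left(-32\right) = \left(-9928\right) \left(-32\right) = 317696$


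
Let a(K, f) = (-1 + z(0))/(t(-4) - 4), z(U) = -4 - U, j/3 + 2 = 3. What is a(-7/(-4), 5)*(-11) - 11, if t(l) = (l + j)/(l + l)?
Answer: -781/31 ≈ -25.194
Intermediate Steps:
j = 3 (j = -6 + 3*3 = -6 + 9 = 3)
t(l) = (3 + l)/(2*l) (t(l) = (l + 3)/(l + l) = (3 + l)/((2*l)) = (3 + l)*(1/(2*l)) = (3 + l)/(2*l))
a(K, f) = 40/31 (a(K, f) = (-1 + (-4 - 1*0))/((½)*(3 - 4)/(-4) - 4) = (-1 + (-4 + 0))/((½)*(-¼)*(-1) - 4) = (-1 - 4)/(⅛ - 4) = -5/(-31/8) = -5*(-8/31) = 40/31)
a(-7/(-4), 5)*(-11) - 11 = (40/31)*(-11) - 11 = -440/31 - 11 = -781/31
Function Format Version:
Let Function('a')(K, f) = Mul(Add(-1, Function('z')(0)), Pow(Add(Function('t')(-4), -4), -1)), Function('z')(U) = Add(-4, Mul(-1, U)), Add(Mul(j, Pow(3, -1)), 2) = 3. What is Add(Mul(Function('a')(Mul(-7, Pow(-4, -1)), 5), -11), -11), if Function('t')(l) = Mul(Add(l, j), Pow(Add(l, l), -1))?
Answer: Rational(-781, 31) ≈ -25.194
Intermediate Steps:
j = 3 (j = Add(-6, Mul(3, 3)) = Add(-6, 9) = 3)
Function('t')(l) = Mul(Rational(1, 2), Pow(l, -1), Add(3, l)) (Function('t')(l) = Mul(Add(l, 3), Pow(Add(l, l), -1)) = Mul(Add(3, l), Pow(Mul(2, l), -1)) = Mul(Add(3, l), Mul(Rational(1, 2), Pow(l, -1))) = Mul(Rational(1, 2), Pow(l, -1), Add(3, l)))
Function('a')(K, f) = Rational(40, 31) (Function('a')(K, f) = Mul(Add(-1, Add(-4, Mul(-1, 0))), Pow(Add(Mul(Rational(1, 2), Pow(-4, -1), Add(3, -4)), -4), -1)) = Mul(Add(-1, Add(-4, 0)), Pow(Add(Mul(Rational(1, 2), Rational(-1, 4), -1), -4), -1)) = Mul(Add(-1, -4), Pow(Add(Rational(1, 8), -4), -1)) = Mul(-5, Pow(Rational(-31, 8), -1)) = Mul(-5, Rational(-8, 31)) = Rational(40, 31))
Add(Mul(Function('a')(Mul(-7, Pow(-4, -1)), 5), -11), -11) = Add(Mul(Rational(40, 31), -11), -11) = Add(Rational(-440, 31), -11) = Rational(-781, 31)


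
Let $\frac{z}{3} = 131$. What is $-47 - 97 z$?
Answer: $-38168$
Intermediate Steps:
$z = 393$ ($z = 3 \cdot 131 = 393$)
$-47 - 97 z = -47 - 38121 = -38168$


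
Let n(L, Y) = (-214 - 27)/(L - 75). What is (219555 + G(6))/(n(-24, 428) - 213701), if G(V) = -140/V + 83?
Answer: -572154/556741 ≈ -1.0277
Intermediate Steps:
n(L, Y) = -241/(-75 + L)
G(V) = 83 - 140/V
(219555 + G(6))/(n(-24, 428) - 213701) = (219555 + (83 - 140/6))/(-241/(-75 - 24) - 213701) = (219555 + (83 - 140*1/6))/(-241/(-99) - 213701) = (219555 + (83 - 70/3))/(-241*(-1/99) - 213701) = (219555 + 179/3)/(241/99 - 213701) = 658844/(3*(-21156158/99)) = (658844/3)*(-99/21156158) = -572154/556741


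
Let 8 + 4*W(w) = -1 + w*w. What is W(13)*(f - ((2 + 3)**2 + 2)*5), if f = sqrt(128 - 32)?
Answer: -5400 + 160*sqrt(6) ≈ -5008.1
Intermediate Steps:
W(w) = -9/4 + w**2/4 (W(w) = -2 + (-1 + w*w)/4 = -2 + (-1 + w**2)/4 = -2 + (-1/4 + w**2/4) = -9/4 + w**2/4)
f = 4*sqrt(6) (f = sqrt(96) = 4*sqrt(6) ≈ 9.7980)
W(13)*(f - ((2 + 3)**2 + 2)*5) = (-9/4 + (1/4)*13**2)*(4*sqrt(6) - ((2 + 3)**2 + 2)*5) = (-9/4 + (1/4)*169)*(4*sqrt(6) - (5**2 + 2)*5) = (-9/4 + 169/4)*(4*sqrt(6) - (25 + 2)*5) = 40*(4*sqrt(6) - 27*5) = 40*(4*sqrt(6) - 1*135) = 40*(4*sqrt(6) - 135) = 40*(-135 + 4*sqrt(6)) = -5400 + 160*sqrt(6)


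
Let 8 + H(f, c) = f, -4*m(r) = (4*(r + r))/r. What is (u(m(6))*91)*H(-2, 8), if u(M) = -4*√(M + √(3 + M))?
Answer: 3640*I ≈ 3640.0*I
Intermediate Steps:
m(r) = -2 (m(r) = -4*(r + r)/(4*r) = -4*(2*r)/(4*r) = -8*r/(4*r) = -¼*8 = -2)
H(f, c) = -8 + f
(u(m(6))*91)*H(-2, 8) = (-4*√(-2 + √(3 - 2))*91)*(-8 - 2) = (-4*√(-2 + √1)*91)*(-10) = (-4*√(-2 + 1)*91)*(-10) = (-4*I*91)*(-10) = -364*I*(-10) = 3640*I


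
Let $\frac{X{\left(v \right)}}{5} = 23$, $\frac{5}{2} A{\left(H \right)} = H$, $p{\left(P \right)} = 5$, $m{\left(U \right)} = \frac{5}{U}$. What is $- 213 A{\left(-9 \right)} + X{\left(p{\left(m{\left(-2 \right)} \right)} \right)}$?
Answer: $\frac{4409}{5} \approx 881.8$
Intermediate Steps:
$A{\left(H \right)} = \frac{2 H}{5}$
$X{\left(v \right)} = 115$ ($X{\left(v \right)} = 5 \cdot 23 = 115$)
$- 213 A{\left(-9 \right)} + X{\left(p{\left(m{\left(-2 \right)} \right)} \right)} = - 213 \cdot \frac{2}{5} \left(-9\right) + 115 = \left(-213\right) \left(- \frac{18}{5}\right) + 115 = \frac{3834}{5} + 115 = \frac{4409}{5}$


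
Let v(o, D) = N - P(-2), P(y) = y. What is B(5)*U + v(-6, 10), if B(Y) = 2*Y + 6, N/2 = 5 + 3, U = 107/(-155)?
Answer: 1078/155 ≈ 6.9548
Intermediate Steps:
U = -107/155 (U = 107*(-1/155) = -107/155 ≈ -0.69032)
N = 16 (N = 2*(5 + 3) = 2*8 = 16)
B(Y) = 6 + 2*Y
v(o, D) = 18 (v(o, D) = 16 - 1*(-2) = 16 + 2 = 18)
B(5)*U + v(-6, 10) = (6 + 2*5)*(-107/155) + 18 = (6 + 10)*(-107/155) + 18 = 16*(-107/155) + 18 = -1712/155 + 18 = 1078/155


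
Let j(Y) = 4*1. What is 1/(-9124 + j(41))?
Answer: -1/9120 ≈ -0.00010965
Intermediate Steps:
j(Y) = 4
1/(-9124 + j(41)) = 1/(-9124 + 4) = 1/(-9120) = -1/9120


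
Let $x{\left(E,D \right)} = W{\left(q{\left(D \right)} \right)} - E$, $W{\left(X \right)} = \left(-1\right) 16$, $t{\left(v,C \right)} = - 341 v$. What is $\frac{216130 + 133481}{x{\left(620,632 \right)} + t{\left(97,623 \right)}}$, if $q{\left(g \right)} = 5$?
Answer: $- \frac{349611}{33713} \approx -10.37$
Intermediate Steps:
$W{\left(X \right)} = -16$
$x{\left(E,D \right)} = -16 - E$
$\frac{216130 + 133481}{x{\left(620,632 \right)} + t{\left(97,623 \right)}} = \frac{216130 + 133481}{\left(-16 - 620\right) - 33077} = \frac{349611}{\left(-16 - 620\right) - 33077} = \frac{349611}{-636 - 33077} = \frac{349611}{-33713} = 349611 \left(- \frac{1}{33713}\right) = - \frac{349611}{33713}$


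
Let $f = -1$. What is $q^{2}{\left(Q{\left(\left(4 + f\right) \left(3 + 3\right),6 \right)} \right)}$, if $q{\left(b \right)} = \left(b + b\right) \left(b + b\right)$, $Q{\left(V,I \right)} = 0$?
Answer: $0$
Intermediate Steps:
$q{\left(b \right)} = 4 b^{2}$ ($q{\left(b \right)} = 2 b 2 b = 4 b^{2}$)
$q^{2}{\left(Q{\left(\left(4 + f\right) \left(3 + 3\right),6 \right)} \right)} = \left(4 \cdot 0^{2}\right)^{2} = \left(4 \cdot 0\right)^{2} = 0^{2} = 0$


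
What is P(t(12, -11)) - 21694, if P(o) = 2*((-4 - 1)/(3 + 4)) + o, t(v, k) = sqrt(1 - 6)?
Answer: -151868/7 + I*sqrt(5) ≈ -21695.0 + 2.2361*I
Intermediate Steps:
t(v, k) = I*sqrt(5) (t(v, k) = sqrt(-5) = I*sqrt(5))
P(o) = -10/7 + o (P(o) = 2*(-5/7) + o = -10/7 + o)
P(t(12, -11)) - 21694 = (-10/7 + I*sqrt(5)) - 21694 = -151868/7 + I*sqrt(5)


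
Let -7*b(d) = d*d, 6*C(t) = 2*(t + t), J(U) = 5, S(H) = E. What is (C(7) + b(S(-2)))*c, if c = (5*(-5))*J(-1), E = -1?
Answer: -11875/21 ≈ -565.48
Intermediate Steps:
S(H) = -1
C(t) = 2*t/3 (C(t) = (2*(t + t))/6 = (2*(2*t))/6 = (4*t)/6 = 2*t/3)
b(d) = -d²/7 (b(d) = -d*d/7 = -d²/7)
c = -125 (c = (5*(-5))*5 = -25*5 = -125)
(C(7) + b(S(-2)))*c = ((⅔)*7 - ⅐*(-1)²)*(-125) = (14/3 - ⅐*1)*(-125) = (14/3 - ⅐)*(-125) = (95/21)*(-125) = -11875/21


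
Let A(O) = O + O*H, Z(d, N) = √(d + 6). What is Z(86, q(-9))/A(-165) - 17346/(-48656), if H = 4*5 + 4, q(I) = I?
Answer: 8673/24328 - 2*√23/4125 ≈ 0.35418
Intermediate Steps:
H = 24 (H = 20 + 4 = 24)
Z(d, N) = √(6 + d)
A(O) = 25*O (A(O) = O + O*24 = O + 24*O = 25*O)
Z(86, q(-9))/A(-165) - 17346/(-48656) = √(6 + 86)/((25*(-165))) - 17346/(-48656) = √92/(-4125) - 17346*(-1/48656) = (2*√23)*(-1/4125) + 8673/24328 = -2*√23/4125 + 8673/24328 = 8673/24328 - 2*√23/4125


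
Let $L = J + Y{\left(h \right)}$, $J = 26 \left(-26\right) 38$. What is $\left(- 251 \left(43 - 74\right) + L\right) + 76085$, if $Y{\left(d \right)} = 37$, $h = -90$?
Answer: $58215$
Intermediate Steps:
$J = -25688$ ($J = \left(-676\right) 38 = -25688$)
$L = -25651$ ($L = -25688 + 37 = -25651$)
$\left(- 251 \left(43 - 74\right) + L\right) + 76085 = \left(- 251 \left(43 - 74\right) - 25651\right) + 76085 = \left(\left(-251\right) \left(-31\right) - 25651\right) + 76085 = \left(7781 - 25651\right) + 76085 = -17870 + 76085 = 58215$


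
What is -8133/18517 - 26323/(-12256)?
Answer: 387744943/226944352 ≈ 1.7085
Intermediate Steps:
-8133/18517 - 26323/(-12256) = -8133*1/18517 - 26323*(-1/12256) = -8133/18517 + 26323/12256 = 387744943/226944352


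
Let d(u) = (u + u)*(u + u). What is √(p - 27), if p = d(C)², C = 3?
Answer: 3*√141 ≈ 35.623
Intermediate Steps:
d(u) = 4*u² (d(u) = (2*u)*(2*u) = 4*u²)
p = 1296 (p = (4*3²)² = (4*9)² = 36² = 1296)
√(p - 27) = √(1296 - 27) = √1269 = 3*√141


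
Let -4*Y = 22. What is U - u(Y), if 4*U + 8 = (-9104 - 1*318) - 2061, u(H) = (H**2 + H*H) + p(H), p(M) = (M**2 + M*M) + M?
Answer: -11953/4 ≈ -2988.3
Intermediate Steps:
Y = -11/2 (Y = -1/4*22 = -11/2 ≈ -5.5000)
p(M) = M + 2*M**2 (p(M) = (M**2 + M**2) + M = 2*M**2 + M = M + 2*M**2)
u(H) = 2*H**2 + H*(1 + 2*H) (u(H) = (H**2 + H*H) + H*(1 + 2*H) = (H**2 + H**2) + H*(1 + 2*H) = 2*H**2 + H*(1 + 2*H))
U = -11491/4 (U = -2 + ((-9104 - 1*318) - 2061)/4 = -2 + ((-9104 - 318) - 2061)/4 = -2 + (-9422 - 2061)/4 = -2 + (1/4)*(-11483) = -2 - 11483/4 = -11491/4 ≈ -2872.8)
U - u(Y) = -11491/4 - (-11)*(1 + 4*(-11/2))/2 = -11491/4 - (-11)*(1 - 22)/2 = -11491/4 - (-11)*(-21)/2 = -11491/4 - 1*231/2 = -11491/4 - 231/2 = -11953/4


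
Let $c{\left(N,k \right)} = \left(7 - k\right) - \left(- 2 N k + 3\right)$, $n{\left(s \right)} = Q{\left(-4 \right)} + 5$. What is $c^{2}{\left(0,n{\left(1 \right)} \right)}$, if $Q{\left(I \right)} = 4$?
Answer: $25$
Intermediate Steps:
$n{\left(s \right)} = 9$ ($n{\left(s \right)} = 4 + 5 = 9$)
$c{\left(N,k \right)} = 4 - k + 2 N k$ ($c{\left(N,k \right)} = \left(7 - k\right) - \left(- 2 N k + 3\right) = \left(7 - k\right) - \left(3 - 2 N k\right) = \left(7 - k\right) + \left(-3 + 2 N k\right) = 4 - k + 2 N k$)
$c^{2}{\left(0,n{\left(1 \right)} \right)} = \left(4 - 9 + 2 \cdot 0 \cdot 9\right)^{2} = \left(4 - 9 + 0\right)^{2} = \left(-5\right)^{2} = 25$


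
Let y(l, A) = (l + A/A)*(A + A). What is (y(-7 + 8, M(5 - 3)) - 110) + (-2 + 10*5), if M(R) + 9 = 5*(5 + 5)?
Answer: 102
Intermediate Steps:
M(R) = 41 (M(R) = -9 + 5*(5 + 5) = -9 + 5*10 = -9 + 50 = 41)
y(l, A) = 2*A*(1 + l) (y(l, A) = (l + 1)*(2*A) = (1 + l)*(2*A) = 2*A*(1 + l))
(y(-7 + 8, M(5 - 3)) - 110) + (-2 + 10*5) = (2*41*(1 + (-7 + 8)) - 110) + (-2 + 10*5) = (2*41*(1 + 1) - 110) + (-2 + 50) = (2*41*2 - 110) + 48 = (164 - 110) + 48 = 54 + 48 = 102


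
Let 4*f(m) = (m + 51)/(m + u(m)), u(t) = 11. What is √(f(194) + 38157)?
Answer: √256569677/82 ≈ 195.34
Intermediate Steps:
f(m) = (51 + m)/(4*(11 + m)) (f(m) = ((m + 51)/(m + 11))/4 = ((51 + m)/(11 + m))/4 = (51 + m)/(4*(11 + m)))
√(f(194) + 38157) = √((51 + 194)/(4*(11 + 194)) + 38157) = √((¼)*245/205 + 38157) = √((¼)*(1/205)*245 + 38157) = √(49/164 + 38157) = √(6257797/164) = √256569677/82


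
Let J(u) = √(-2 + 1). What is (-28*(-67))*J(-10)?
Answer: 1876*I ≈ 1876.0*I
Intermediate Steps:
J(u) = I (J(u) = √(-1) = I)
(-28*(-67))*J(-10) = (-28*(-67))*I = 1876*I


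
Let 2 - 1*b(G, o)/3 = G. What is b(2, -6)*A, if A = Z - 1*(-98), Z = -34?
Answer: 0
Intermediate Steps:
b(G, o) = 6 - 3*G
A = 64 (A = -34 - 1*(-98) = -34 + 98 = 64)
b(2, -6)*A = (6 - 3*2)*64 = (6 - 6)*64 = 0*64 = 0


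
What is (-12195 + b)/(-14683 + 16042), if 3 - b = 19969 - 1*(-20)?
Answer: -10727/453 ≈ -23.680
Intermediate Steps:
b = -19986 (b = 3 - (19969 - 1*(-20)) = 3 - (19969 + 20) = 3 - 1*19989 = 3 - 19989 = -19986)
(-12195 + b)/(-14683 + 16042) = (-12195 - 19986)/(-14683 + 16042) = -32181/1359 = -32181*1/1359 = -10727/453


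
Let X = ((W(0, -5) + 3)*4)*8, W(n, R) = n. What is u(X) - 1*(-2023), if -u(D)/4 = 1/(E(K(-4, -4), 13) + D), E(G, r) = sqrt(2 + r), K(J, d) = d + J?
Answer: 6204413/3067 + 4*sqrt(15)/9201 ≈ 2023.0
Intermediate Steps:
K(J, d) = J + d
X = 96 (X = ((0 + 3)*4)*8 = (3*4)*8 = 12*8 = 96)
u(D) = -4/(D + sqrt(15)) (u(D) = -4/(sqrt(2 + 13) + D) = -4/(sqrt(15) + D) = -4/(D + sqrt(15)))
u(X) - 1*(-2023) = -4/(96 + sqrt(15)) - 1*(-2023) = -4/(96 + sqrt(15)) + 2023 = 2023 - 4/(96 + sqrt(15))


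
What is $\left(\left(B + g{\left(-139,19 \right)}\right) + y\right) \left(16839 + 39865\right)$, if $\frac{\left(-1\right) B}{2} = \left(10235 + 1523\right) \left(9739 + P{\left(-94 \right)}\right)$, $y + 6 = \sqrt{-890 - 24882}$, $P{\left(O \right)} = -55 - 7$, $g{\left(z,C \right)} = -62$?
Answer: $-12903811737600 + 113408 i \sqrt{6443} \approx -1.2904 \cdot 10^{13} + 9.1031 \cdot 10^{6} i$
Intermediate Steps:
$P{\left(O \right)} = -62$ ($P{\left(O \right)} = -55 - 7 = -62$)
$y = -6 + 2 i \sqrt{6443}$ ($y = -6 + \sqrt{-890 - 24882} = -6 + \sqrt{-25772} = -6 + 2 i \sqrt{6443} \approx -6.0 + 160.54 i$)
$B = -227564332$ ($B = - 2 \left(10235 + 1523\right) \left(9739 - 62\right) = - 2 \cdot 11758 \cdot 9677 = \left(-2\right) 113782166 = -227564332$)
$\left(\left(B + g{\left(-139,19 \right)}\right) + y\right) \left(16839 + 39865\right) = \left(\left(-227564332 - 62\right) - \left(6 - 2 i \sqrt{6443}\right)\right) \left(16839 + 39865\right) = \left(-227564394 - \left(6 - 2 i \sqrt{6443}\right)\right) 56704 = \left(-227564400 + 2 i \sqrt{6443}\right) 56704 = -12903811737600 + 113408 i \sqrt{6443}$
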